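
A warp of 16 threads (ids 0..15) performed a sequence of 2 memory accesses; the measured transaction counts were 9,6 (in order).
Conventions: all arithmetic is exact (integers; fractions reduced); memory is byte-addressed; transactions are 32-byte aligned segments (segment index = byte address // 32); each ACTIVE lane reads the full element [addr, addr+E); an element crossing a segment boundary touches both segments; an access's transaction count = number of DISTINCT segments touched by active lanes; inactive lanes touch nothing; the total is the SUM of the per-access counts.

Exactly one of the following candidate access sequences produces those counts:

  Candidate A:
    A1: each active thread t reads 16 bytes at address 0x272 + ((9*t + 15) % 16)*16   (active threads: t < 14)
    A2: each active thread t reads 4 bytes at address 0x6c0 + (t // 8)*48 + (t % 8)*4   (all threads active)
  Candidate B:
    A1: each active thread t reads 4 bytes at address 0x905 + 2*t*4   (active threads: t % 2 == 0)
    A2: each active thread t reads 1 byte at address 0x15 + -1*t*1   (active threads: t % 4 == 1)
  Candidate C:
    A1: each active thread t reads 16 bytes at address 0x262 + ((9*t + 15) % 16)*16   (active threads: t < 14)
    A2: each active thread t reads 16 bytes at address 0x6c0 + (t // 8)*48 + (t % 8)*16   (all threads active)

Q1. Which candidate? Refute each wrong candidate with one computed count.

A: A2 gives 3 transactions, not 6
B: A1 gives 4 transactions, not 9
C: all counts match (9,6)

Answer: C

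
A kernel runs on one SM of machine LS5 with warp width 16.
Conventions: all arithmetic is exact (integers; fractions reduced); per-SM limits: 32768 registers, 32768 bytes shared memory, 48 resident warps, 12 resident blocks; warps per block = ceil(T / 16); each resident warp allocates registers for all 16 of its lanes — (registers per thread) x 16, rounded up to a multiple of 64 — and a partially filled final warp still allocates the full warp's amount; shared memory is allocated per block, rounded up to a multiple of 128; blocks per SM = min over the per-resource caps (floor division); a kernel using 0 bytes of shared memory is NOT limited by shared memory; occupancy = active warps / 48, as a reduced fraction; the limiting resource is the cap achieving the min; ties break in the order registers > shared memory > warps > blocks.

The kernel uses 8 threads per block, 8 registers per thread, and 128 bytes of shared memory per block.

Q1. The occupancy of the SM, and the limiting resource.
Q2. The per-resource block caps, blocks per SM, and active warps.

Answer: occupancy 1/4, limited by blocks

registers: 256 blocks
shared memory: 256 blocks
warps: 48 blocks
blocks: 12 blocks

Answer: 12 blocks, 12 active warps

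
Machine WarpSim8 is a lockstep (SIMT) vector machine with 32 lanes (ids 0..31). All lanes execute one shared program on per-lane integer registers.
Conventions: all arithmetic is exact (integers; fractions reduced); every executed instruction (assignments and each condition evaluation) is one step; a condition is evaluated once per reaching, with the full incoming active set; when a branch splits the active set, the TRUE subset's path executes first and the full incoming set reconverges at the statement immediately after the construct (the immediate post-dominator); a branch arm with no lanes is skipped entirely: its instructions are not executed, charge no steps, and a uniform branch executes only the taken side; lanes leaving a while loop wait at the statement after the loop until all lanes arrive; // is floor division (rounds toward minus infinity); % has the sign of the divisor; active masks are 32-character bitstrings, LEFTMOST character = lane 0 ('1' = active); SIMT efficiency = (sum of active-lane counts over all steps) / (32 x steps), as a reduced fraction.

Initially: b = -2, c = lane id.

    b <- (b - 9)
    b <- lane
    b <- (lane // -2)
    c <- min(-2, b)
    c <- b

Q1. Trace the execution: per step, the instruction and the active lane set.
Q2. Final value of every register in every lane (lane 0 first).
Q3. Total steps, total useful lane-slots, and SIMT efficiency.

step 0: b <- (b - 9)                 11111111111111111111111111111111
step 1: b <- lane                    11111111111111111111111111111111
step 2: b <- (lane // -2)            11111111111111111111111111111111
step 3: c <- min(-2, b)              11111111111111111111111111111111
step 4: c <- b                       11111111111111111111111111111111

Answer: 5 steps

b: 0,-1,-1,-2,-2,-3,-3,-4,-4,-5,-5,-6,-6,-7,-7,-8,-8,-9,-9,-10,-10,-11,-11,-12,-12,-13,-13,-14,-14,-15,-15,-16
c: 0,-1,-1,-2,-2,-3,-3,-4,-4,-5,-5,-6,-6,-7,-7,-8,-8,-9,-9,-10,-10,-11,-11,-12,-12,-13,-13,-14,-14,-15,-15,-16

steps = 5; useful = 160; efficiency = 160/160 = 1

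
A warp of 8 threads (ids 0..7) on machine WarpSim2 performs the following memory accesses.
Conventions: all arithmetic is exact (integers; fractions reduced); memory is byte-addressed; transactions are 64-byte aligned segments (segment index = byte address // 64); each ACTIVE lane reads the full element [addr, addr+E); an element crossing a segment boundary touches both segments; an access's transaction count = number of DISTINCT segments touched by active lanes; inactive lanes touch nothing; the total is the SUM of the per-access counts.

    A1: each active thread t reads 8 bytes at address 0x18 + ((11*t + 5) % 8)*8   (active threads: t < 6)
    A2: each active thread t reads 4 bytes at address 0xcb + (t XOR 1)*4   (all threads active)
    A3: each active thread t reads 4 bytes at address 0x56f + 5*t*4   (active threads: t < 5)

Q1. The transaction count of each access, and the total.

A1: 2 transactions
A2: 1 transaction
A3: 3 transactions

Answer: 2,1,3; total 6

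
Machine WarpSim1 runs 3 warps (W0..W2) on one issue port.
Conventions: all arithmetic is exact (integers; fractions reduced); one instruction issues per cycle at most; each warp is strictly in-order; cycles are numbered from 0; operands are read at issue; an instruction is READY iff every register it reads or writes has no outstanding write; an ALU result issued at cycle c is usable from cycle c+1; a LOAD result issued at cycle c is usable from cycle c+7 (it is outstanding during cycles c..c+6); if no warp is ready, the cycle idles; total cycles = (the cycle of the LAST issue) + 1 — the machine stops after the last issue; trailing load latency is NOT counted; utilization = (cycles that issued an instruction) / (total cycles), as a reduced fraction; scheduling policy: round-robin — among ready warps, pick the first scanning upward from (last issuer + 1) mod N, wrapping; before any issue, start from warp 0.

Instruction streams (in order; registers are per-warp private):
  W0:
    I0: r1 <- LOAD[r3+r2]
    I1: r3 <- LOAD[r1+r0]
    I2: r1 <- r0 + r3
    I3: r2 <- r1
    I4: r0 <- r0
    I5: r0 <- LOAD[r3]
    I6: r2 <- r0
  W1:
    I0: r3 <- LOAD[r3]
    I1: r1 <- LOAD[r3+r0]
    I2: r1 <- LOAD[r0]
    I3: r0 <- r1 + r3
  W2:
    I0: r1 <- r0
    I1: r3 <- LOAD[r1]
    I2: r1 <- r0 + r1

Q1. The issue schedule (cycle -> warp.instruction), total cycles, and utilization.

cycle 0: W0.I0
cycle 1: W1.I0
cycle 2: W2.I0
cycle 3: W2.I1
cycle 4: W2.I2
cycle 5: idle
cycle 6: idle
cycle 7: W0.I1
cycle 8: W1.I1
cycle 9: idle
cycle 10: idle
cycle 11: idle
cycle 12: idle
cycle 13: idle
cycle 14: W0.I2
cycle 15: W1.I2
cycle 16: W0.I3
cycle 17: W0.I4
cycle 18: W0.I5
cycle 19: idle
cycle 20: idle
cycle 21: idle
cycle 22: W1.I3
cycle 23: idle
cycle 24: idle
cycle 25: W0.I6

Answer: 26 cycles, utilization 7/13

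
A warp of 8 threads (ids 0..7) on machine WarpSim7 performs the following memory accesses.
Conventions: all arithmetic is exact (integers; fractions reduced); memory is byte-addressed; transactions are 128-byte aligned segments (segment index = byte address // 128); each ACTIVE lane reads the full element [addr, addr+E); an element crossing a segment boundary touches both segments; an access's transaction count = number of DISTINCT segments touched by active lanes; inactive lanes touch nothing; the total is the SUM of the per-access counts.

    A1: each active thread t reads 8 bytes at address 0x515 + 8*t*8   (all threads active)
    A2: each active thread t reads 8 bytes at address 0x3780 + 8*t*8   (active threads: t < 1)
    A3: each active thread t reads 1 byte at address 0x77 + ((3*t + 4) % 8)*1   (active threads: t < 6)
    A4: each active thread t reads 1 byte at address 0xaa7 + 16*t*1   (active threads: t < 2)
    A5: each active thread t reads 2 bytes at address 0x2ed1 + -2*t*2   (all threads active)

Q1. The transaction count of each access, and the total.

A1: 4 transactions
A2: 1 transaction
A3: 1 transaction
A4: 1 transaction
A5: 1 transaction

Answer: 4,1,1,1,1; total 8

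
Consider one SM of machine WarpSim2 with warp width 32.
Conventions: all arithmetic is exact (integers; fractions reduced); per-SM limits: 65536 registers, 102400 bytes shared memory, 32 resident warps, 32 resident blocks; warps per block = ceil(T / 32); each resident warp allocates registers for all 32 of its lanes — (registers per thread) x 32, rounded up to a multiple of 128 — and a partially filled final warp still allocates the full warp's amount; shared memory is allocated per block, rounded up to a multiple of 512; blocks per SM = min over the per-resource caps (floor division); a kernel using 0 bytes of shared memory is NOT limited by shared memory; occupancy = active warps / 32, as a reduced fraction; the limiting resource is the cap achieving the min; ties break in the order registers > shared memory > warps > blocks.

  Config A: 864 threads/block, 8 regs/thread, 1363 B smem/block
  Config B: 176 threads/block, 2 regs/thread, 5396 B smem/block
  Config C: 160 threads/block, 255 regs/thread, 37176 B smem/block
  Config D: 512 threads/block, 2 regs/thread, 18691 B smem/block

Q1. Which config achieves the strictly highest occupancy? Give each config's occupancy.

occupancies: A 27/32, B 15/16, C 5/32, D 1

Answer: D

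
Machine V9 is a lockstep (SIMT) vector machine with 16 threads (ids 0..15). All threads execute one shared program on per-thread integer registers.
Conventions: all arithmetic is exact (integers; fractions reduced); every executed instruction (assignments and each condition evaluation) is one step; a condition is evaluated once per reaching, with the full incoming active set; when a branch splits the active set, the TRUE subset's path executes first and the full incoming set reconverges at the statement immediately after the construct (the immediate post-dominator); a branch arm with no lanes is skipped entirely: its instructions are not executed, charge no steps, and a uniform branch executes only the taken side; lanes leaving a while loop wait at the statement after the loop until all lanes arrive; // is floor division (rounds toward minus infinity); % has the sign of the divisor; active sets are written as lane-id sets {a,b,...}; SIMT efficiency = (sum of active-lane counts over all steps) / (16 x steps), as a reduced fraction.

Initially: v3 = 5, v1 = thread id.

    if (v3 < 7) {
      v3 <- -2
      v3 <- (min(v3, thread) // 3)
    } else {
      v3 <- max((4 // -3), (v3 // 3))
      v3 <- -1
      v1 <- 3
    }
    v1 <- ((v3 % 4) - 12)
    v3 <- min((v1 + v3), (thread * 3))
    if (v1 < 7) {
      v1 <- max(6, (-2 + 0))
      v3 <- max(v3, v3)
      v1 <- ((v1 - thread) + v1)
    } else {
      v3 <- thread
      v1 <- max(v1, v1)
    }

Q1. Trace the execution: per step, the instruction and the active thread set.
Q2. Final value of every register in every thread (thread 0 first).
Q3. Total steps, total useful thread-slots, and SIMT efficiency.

step 0: eval (v3 < 7)                {0,1,2,3,4,5,6,7,8,9,10,11,12,13,14,15}
step 1: v3 <- -2                     {0,1,2,3,4,5,6,7,8,9,10,11,12,13,14,15}
step 2: v3 <- (min(v3, thread) // 3) {0,1,2,3,4,5,6,7,8,9,10,11,12,13,14,15}
step 3: v1 <- ((v3 % 4) - 12)        {0,1,2,3,4,5,6,7,8,9,10,11,12,13,14,15}
step 4: v3 <- min((v1 + v3), (thread * 3)) {0,1,2,3,4,5,6,7,8,9,10,11,12,13,14,15}
step 5: eval (v1 < 7)                {0,1,2,3,4,5,6,7,8,9,10,11,12,13,14,15}
step 6: v1 <- max(6, (-2 + 0))       {0,1,2,3,4,5,6,7,8,9,10,11,12,13,14,15}
step 7: v3 <- max(v3, v3)            {0,1,2,3,4,5,6,7,8,9,10,11,12,13,14,15}
step 8: v1 <- ((v1 - thread) + v1)   {0,1,2,3,4,5,6,7,8,9,10,11,12,13,14,15}

Answer: 9 steps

v3: -10,-10,-10,-10,-10,-10,-10,-10,-10,-10,-10,-10,-10,-10,-10,-10
v1: 12,11,10,9,8,7,6,5,4,3,2,1,0,-1,-2,-3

steps = 9; useful = 144; efficiency = 144/144 = 1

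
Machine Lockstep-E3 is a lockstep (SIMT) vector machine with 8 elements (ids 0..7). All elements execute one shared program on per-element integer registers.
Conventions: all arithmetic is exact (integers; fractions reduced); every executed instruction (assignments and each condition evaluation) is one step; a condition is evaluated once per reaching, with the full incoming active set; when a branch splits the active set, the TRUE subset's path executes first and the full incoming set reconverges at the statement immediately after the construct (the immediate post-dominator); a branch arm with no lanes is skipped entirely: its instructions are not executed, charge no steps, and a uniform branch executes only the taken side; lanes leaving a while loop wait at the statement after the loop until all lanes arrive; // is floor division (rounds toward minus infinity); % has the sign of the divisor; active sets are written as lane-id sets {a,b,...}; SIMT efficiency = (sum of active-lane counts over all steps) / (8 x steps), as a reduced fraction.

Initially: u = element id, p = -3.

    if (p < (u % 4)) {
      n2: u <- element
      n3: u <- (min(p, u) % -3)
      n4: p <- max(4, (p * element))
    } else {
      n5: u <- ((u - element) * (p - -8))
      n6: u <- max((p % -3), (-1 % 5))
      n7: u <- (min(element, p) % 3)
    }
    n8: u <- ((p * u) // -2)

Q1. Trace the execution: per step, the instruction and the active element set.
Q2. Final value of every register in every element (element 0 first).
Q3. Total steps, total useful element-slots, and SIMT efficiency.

step 0: eval (p < (u % 4))           {0,1,2,3,4,5,6,7}
step 1: u <- element                 {0,1,2,3,4,5,6,7}
step 2: u <- (min(p, u) % -3)        {0,1,2,3,4,5,6,7}
step 3: p <- max(4, (p * element))   {0,1,2,3,4,5,6,7}
step 4: u <- ((p * u) // -2)         {0,1,2,3,4,5,6,7}

Answer: 5 steps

u: 0,0,0,0,0,0,0,0
p: 4,4,4,4,4,4,4,4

steps = 5; useful = 40; efficiency = 40/40 = 1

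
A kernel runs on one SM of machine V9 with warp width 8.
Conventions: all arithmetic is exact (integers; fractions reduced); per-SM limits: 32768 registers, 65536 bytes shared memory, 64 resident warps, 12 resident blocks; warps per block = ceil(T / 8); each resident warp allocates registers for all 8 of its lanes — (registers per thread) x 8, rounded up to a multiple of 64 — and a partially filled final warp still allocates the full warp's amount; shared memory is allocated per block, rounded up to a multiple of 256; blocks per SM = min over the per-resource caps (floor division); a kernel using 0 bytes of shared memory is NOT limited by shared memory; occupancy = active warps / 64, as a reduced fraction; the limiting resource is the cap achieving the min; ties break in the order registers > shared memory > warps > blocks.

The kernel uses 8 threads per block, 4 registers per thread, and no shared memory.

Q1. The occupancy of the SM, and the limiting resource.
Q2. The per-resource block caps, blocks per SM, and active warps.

Answer: occupancy 3/16, limited by blocks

registers: 512 blocks
shared memory: no limit (kernel uses none)
warps: 64 blocks
blocks: 12 blocks

Answer: 12 blocks, 12 active warps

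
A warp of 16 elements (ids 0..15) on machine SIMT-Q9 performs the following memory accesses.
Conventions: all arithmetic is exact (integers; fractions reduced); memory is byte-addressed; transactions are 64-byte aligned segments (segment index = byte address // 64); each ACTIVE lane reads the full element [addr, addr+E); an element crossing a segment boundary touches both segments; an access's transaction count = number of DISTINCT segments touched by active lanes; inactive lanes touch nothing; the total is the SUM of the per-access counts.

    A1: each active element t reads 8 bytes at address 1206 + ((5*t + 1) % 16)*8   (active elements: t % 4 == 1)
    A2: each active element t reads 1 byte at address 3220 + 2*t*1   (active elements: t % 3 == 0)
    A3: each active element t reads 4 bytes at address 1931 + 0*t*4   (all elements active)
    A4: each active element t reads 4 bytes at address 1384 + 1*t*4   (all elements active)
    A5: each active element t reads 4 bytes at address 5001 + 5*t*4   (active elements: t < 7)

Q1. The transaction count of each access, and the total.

A1: 2 transactions
A2: 1 transaction
A3: 1 transaction
A4: 2 transactions
A5: 3 transactions

Answer: 2,1,1,2,3; total 9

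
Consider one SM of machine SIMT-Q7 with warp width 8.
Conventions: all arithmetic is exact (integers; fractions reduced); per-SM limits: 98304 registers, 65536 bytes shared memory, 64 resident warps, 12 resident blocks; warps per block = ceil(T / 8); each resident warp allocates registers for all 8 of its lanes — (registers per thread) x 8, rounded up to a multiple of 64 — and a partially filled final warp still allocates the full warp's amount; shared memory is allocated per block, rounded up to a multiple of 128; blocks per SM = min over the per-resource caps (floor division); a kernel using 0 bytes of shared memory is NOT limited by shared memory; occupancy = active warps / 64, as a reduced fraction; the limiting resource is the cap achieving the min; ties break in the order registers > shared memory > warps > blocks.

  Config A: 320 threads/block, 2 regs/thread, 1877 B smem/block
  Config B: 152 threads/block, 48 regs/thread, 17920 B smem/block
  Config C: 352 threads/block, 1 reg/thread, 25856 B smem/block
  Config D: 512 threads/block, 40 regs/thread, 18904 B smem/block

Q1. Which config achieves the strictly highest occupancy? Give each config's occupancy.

occupancies: A 5/8, B 57/64, C 11/16, D 1

Answer: D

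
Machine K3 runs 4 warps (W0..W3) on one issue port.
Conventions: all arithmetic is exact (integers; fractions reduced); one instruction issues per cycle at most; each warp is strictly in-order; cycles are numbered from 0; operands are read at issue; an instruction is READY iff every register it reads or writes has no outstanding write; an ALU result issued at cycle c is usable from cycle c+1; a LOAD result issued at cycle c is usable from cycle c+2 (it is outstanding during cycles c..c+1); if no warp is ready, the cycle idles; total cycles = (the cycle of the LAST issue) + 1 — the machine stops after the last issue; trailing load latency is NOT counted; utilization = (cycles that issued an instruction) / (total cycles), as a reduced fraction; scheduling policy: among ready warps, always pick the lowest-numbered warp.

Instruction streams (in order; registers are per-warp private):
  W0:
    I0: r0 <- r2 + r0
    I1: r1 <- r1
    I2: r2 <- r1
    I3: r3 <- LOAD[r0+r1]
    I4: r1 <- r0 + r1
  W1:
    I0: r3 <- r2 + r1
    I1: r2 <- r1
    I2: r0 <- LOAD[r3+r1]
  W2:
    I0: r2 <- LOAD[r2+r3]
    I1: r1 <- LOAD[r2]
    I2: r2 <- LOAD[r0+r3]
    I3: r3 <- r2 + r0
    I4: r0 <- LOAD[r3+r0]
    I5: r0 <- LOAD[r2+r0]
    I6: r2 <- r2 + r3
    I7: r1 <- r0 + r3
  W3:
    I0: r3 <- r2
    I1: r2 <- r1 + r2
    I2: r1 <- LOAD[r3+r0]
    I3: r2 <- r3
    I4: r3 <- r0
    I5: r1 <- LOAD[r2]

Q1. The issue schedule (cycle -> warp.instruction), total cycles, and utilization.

cycle 0: W0.I0
cycle 1: W0.I1
cycle 2: W0.I2
cycle 3: W0.I3
cycle 4: W0.I4
cycle 5: W1.I0
cycle 6: W1.I1
cycle 7: W1.I2
cycle 8: W2.I0
cycle 9: W3.I0
cycle 10: W2.I1
cycle 11: W2.I2
cycle 12: W3.I1
cycle 13: W2.I3
cycle 14: W2.I4
cycle 15: W3.I2
cycle 16: W2.I5
cycle 17: W2.I6
cycle 18: W2.I7
cycle 19: W3.I3
cycle 20: W3.I4
cycle 21: W3.I5

Answer: 22 cycles, utilization 1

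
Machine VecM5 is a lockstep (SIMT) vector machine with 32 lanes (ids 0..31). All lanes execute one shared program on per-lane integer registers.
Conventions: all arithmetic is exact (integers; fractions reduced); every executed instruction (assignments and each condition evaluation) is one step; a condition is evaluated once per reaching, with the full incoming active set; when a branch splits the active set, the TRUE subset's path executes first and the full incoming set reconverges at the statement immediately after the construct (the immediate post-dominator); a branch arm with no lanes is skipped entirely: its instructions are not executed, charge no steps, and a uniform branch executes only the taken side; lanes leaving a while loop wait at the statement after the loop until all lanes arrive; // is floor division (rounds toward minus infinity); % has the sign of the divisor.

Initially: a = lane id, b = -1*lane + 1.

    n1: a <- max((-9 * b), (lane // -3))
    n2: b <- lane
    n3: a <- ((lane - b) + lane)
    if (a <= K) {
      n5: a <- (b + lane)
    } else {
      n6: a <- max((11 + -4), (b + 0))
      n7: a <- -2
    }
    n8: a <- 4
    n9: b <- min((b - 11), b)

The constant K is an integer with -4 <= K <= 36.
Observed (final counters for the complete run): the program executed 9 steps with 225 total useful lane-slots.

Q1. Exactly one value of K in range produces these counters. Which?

Answer: K = 30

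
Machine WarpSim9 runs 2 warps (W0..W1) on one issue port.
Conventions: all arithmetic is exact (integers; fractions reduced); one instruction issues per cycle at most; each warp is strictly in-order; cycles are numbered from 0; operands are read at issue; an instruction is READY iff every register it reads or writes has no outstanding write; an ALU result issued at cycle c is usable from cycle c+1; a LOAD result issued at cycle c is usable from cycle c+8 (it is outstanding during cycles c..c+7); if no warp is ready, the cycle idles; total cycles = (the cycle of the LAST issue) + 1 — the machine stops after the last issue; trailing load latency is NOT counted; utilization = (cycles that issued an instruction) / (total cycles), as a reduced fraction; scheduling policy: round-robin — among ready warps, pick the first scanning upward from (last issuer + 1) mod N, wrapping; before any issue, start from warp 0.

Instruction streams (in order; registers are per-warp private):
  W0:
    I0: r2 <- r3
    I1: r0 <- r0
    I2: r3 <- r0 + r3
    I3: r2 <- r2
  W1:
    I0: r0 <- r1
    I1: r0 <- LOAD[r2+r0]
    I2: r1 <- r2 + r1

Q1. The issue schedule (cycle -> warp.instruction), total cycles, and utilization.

cycle 0: W0.I0
cycle 1: W1.I0
cycle 2: W0.I1
cycle 3: W1.I1
cycle 4: W0.I2
cycle 5: W1.I2
cycle 6: W0.I3

Answer: 7 cycles, utilization 1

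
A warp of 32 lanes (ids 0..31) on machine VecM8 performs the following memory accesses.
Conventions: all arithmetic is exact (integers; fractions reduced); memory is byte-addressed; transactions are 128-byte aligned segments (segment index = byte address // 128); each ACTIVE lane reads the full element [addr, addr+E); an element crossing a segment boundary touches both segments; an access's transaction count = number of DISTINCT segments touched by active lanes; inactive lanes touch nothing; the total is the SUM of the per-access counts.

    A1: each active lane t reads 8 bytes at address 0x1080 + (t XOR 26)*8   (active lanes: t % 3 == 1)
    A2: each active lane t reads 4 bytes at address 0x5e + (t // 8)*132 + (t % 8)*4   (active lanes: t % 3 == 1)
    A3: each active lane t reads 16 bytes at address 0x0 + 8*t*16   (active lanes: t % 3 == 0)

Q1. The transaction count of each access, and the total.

A1: 2 transactions
A2: 5 transactions
A3: 11 transactions

Answer: 2,5,11; total 18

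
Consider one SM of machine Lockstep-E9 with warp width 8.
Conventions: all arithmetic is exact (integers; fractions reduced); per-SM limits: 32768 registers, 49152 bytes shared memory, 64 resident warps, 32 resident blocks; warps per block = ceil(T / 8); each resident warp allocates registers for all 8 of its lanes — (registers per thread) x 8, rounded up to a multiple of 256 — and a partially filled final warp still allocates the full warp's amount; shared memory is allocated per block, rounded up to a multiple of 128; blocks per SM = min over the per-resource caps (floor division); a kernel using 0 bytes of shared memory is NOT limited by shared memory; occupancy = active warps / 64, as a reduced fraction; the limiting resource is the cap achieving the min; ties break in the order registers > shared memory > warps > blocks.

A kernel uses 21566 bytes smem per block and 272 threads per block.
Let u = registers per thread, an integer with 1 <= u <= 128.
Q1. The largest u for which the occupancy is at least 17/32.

Answer: u = 96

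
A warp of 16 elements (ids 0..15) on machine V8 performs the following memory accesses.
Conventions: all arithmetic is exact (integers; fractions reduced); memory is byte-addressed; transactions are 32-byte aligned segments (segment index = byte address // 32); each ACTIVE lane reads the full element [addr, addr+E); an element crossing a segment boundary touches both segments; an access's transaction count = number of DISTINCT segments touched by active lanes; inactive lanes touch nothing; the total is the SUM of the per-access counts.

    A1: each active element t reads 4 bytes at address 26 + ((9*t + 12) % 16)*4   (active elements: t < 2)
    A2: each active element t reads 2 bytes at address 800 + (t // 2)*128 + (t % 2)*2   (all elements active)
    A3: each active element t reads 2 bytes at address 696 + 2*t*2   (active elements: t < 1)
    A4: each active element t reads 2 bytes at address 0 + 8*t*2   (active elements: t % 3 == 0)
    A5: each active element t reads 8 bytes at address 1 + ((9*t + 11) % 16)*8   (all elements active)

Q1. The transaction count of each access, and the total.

A1: 2 transactions
A2: 8 transactions
A3: 1 transaction
A4: 6 transactions
A5: 5 transactions

Answer: 2,8,1,6,5; total 22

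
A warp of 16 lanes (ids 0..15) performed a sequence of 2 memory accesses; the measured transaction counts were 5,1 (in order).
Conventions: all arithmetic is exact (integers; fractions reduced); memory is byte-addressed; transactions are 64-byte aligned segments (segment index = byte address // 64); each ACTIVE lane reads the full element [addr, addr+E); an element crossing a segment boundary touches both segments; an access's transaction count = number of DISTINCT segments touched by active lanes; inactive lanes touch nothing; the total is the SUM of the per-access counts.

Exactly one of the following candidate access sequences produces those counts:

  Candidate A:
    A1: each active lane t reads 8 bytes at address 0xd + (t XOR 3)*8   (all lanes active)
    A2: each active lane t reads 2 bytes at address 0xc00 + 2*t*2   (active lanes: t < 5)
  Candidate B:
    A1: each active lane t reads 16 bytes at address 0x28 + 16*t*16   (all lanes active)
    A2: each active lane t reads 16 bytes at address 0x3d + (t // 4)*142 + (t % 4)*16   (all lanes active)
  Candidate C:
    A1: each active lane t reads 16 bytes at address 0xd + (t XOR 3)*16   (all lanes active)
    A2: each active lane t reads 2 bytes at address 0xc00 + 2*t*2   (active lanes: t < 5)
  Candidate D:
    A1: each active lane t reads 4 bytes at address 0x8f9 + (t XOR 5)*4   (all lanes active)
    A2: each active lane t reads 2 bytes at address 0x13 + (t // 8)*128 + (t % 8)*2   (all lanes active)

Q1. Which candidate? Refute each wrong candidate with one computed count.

A: A1 gives 3 transactions, not 5
B: A1 gives 16 transactions, not 5
D: A1 gives 2 transactions, not 5
C: all counts match (5,1)

Answer: C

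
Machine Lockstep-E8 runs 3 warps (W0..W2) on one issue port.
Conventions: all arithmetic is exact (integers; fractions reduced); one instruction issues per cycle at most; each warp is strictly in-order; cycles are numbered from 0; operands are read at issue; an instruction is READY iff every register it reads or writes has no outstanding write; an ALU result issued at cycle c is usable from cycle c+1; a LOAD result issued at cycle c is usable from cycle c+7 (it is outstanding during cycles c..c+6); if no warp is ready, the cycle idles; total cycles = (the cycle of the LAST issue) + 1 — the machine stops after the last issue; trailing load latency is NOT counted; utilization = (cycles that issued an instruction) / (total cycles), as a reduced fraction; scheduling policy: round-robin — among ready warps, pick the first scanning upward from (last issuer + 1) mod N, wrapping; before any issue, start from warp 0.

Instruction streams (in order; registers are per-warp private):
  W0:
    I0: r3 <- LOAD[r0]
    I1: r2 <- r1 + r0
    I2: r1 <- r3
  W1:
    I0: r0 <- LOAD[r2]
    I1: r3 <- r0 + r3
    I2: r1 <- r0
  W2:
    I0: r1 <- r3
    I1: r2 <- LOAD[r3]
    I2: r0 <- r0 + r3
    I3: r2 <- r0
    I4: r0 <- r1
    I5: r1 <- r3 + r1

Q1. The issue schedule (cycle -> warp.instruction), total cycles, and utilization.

cycle 0: W0.I0
cycle 1: W1.I0
cycle 2: W2.I0
cycle 3: W0.I1
cycle 4: W2.I1
cycle 5: W2.I2
cycle 6: idle
cycle 7: W0.I2
cycle 8: W1.I1
cycle 9: W1.I2
cycle 10: idle
cycle 11: W2.I3
cycle 12: W2.I4
cycle 13: W2.I5

Answer: 14 cycles, utilization 6/7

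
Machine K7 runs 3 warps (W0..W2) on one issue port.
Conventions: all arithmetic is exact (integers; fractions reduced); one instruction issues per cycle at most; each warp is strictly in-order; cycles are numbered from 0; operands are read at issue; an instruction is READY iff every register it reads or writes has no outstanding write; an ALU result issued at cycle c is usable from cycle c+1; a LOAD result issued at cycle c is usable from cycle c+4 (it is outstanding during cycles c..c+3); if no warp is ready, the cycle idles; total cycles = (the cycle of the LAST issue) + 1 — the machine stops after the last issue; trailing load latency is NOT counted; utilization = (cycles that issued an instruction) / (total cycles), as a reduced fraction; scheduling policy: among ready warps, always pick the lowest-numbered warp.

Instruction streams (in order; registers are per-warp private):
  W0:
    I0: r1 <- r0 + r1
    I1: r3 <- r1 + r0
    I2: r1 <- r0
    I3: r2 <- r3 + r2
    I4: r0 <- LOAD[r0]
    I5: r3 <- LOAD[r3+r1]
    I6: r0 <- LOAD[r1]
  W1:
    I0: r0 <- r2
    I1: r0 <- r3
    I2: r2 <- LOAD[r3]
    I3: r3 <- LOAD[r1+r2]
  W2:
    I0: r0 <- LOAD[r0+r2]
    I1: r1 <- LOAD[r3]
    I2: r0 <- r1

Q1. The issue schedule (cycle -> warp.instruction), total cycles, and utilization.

cycle 0: W0.I0
cycle 1: W0.I1
cycle 2: W0.I2
cycle 3: W0.I3
cycle 4: W0.I4
cycle 5: W0.I5
cycle 6: W1.I0
cycle 7: W1.I1
cycle 8: W0.I6
cycle 9: W1.I2
cycle 10: W2.I0
cycle 11: W2.I1
cycle 12: idle
cycle 13: W1.I3
cycle 14: idle
cycle 15: W2.I2

Answer: 16 cycles, utilization 7/8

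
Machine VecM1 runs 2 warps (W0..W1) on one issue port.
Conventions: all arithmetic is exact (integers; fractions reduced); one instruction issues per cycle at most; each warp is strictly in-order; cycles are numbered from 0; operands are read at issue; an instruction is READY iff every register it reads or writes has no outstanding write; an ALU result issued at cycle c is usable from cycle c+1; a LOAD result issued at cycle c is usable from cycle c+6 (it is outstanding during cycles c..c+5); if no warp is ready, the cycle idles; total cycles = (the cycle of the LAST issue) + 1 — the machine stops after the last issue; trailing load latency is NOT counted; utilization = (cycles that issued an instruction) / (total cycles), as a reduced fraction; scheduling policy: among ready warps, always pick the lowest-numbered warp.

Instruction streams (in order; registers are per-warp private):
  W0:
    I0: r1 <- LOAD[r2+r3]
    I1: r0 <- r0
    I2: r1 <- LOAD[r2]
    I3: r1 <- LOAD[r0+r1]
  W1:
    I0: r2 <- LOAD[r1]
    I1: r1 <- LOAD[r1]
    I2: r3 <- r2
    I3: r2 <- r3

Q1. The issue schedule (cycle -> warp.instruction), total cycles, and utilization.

cycle 0: W0.I0
cycle 1: W0.I1
cycle 2: W1.I0
cycle 3: W1.I1
cycle 4: idle
cycle 5: idle
cycle 6: W0.I2
cycle 7: idle
cycle 8: W1.I2
cycle 9: W1.I3
cycle 10: idle
cycle 11: idle
cycle 12: W0.I3

Answer: 13 cycles, utilization 8/13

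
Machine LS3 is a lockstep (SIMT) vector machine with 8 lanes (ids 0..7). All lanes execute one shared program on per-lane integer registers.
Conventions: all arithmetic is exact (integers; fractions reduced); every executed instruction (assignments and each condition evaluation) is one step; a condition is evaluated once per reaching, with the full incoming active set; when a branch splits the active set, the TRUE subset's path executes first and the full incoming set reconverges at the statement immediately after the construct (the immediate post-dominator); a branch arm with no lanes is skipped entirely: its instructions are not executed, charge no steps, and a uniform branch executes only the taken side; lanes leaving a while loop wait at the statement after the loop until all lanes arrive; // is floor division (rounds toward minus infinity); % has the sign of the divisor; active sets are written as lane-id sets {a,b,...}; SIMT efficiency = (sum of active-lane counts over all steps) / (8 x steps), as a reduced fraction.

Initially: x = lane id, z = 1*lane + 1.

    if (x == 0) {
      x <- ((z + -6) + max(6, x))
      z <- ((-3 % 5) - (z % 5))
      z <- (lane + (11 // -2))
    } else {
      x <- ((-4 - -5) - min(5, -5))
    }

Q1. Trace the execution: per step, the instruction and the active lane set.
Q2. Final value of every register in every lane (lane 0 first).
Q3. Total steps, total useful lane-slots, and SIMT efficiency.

step 0: eval (x == 0)                {0,1,2,3,4,5,6,7}
step 1: x <- ((z + -6) + max(6, x))  {0}
step 2: z <- ((-3 % 5) - (z % 5))    {0}
step 3: z <- (lane + (11 // -2))     {0}
step 4: x <- ((-4 - -5) - min(5, -5)) {1,2,3,4,5,6,7}

Answer: 5 steps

x: 1,6,6,6,6,6,6,6
z: -6,2,3,4,5,6,7,8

steps = 5; useful = 18; efficiency = 18/40 = 9/20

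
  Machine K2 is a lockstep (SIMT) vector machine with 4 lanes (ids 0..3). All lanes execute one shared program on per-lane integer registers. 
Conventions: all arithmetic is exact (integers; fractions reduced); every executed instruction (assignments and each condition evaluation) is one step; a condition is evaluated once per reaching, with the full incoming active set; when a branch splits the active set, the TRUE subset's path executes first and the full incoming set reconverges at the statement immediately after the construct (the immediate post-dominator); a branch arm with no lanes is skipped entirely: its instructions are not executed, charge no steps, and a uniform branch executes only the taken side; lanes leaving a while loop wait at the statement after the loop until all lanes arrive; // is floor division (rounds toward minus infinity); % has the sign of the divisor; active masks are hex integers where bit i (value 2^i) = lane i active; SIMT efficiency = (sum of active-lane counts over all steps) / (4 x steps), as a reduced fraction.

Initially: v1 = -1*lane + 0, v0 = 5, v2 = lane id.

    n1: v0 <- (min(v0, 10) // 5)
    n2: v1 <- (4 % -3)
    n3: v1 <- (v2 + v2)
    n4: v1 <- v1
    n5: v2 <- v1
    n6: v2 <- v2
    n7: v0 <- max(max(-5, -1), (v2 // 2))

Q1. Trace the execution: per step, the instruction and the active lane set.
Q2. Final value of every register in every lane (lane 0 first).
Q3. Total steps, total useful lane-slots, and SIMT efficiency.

step 0: v0 <- (min(v0, 10) // 5)     0xf
step 1: v1 <- (4 % -3)               0xf
step 2: v1 <- (v2 + v2)              0xf
step 3: v1 <- v1                     0xf
step 4: v2 <- v1                     0xf
step 5: v2 <- v2                     0xf
step 6: v0 <- max(max(-5, -1), (v2 // 2)) 0xf

Answer: 7 steps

v1: 0,2,4,6
v0: 0,1,2,3
v2: 0,2,4,6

steps = 7; useful = 28; efficiency = 28/28 = 1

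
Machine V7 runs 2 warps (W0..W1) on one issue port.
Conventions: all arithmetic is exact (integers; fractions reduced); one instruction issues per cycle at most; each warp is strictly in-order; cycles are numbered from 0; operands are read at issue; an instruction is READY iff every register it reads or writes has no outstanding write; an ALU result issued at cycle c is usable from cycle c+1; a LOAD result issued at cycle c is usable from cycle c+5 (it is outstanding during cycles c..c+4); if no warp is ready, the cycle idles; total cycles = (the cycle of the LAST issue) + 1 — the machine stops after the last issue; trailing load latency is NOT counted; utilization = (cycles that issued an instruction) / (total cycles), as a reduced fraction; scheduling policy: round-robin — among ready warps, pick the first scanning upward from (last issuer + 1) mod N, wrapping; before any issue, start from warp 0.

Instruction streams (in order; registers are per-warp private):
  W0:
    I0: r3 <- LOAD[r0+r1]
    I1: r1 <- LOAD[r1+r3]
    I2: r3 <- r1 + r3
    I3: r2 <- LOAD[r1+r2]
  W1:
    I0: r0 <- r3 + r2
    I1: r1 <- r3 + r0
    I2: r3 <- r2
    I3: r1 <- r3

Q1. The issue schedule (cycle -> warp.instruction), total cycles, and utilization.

cycle 0: W0.I0
cycle 1: W1.I0
cycle 2: W1.I1
cycle 3: W1.I2
cycle 4: W1.I3
cycle 5: W0.I1
cycle 6: idle
cycle 7: idle
cycle 8: idle
cycle 9: idle
cycle 10: W0.I2
cycle 11: W0.I3

Answer: 12 cycles, utilization 2/3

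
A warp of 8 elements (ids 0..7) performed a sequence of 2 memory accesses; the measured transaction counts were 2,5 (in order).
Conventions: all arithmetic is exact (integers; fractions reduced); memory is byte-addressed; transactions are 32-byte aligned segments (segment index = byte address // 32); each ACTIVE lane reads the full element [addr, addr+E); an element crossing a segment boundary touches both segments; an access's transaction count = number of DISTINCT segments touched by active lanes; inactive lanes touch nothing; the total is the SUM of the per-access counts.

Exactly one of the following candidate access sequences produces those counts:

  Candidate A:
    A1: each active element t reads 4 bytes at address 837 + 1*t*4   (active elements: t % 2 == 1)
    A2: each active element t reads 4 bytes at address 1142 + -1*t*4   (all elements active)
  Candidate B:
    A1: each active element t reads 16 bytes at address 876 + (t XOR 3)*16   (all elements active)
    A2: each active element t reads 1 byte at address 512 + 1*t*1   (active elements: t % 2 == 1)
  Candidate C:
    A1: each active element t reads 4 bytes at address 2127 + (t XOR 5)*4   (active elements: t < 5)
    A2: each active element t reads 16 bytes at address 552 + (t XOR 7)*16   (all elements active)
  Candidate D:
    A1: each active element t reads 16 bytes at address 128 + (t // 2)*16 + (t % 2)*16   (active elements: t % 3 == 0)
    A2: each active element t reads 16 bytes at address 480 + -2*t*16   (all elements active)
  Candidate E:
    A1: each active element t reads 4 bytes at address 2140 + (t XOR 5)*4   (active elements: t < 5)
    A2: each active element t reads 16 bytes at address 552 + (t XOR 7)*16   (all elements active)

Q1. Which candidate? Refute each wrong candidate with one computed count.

A: A2 gives 2 transactions, not 5
B: A1 gives 5 transactions, not 2
D: A2 gives 8 transactions, not 5
E: A1 gives 1 transaction, not 2
C: all counts match (2,5)

Answer: C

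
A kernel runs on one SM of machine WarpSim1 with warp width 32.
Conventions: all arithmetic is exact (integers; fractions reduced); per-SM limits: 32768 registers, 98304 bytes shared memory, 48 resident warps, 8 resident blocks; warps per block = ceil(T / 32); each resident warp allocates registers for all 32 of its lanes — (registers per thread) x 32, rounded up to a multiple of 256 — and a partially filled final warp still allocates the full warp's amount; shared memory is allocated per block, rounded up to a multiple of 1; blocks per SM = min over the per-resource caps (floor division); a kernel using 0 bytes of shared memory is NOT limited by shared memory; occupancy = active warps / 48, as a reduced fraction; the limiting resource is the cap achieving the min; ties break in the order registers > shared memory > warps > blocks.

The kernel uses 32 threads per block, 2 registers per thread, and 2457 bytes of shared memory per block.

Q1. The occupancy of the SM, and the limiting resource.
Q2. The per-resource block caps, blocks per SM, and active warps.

Answer: occupancy 1/6, limited by blocks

registers: 128 blocks
shared memory: 40 blocks
warps: 48 blocks
blocks: 8 blocks

Answer: 8 blocks, 8 active warps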